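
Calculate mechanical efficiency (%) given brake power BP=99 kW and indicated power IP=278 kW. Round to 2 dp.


eta_mech = (BP / IP) * 100
Ratio = 99 / 278 = 0.3561
eta_mech = 0.3561 * 100 = 35.61%


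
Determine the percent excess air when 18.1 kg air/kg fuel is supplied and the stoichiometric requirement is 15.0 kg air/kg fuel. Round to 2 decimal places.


Excess air = actual - stoichiometric = 18.1 - 15.0 = 3.10 kg/kg fuel
Excess air % = (excess / stoich) * 100 = (3.10 / 15.0) * 100 = 20.67%


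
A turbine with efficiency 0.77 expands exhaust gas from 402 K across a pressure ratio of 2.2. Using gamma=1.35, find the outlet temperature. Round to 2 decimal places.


T_out = T_in * (1 - eta * (1 - PR^(-(gamma-1)/gamma)))
Exponent = -(1.35-1)/1.35 = -0.25925926
PR^exp = 2.2^(-0.25925926) = 0.81512413
Factor = 1 - 0.77*(1 - 0.81512413) = 0.85764558
T_out = 402 * 0.85764558 = 344.77 K


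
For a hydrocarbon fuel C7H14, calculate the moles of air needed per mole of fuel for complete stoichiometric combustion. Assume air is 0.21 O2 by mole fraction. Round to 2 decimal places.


Balanced combustion: C7H14 + 10.5 O2 -> 7 CO2 + 7 H2O
O2 needed = C + H/4 = 7 + 14/4 = 10.50 moles
Air moles = O2 / 0.21 = 10.50 / 0.21 = 50.00 moles air


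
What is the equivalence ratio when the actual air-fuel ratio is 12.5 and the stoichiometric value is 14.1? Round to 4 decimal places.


phi = AFR_stoich / AFR_actual
phi = 14.1 / 12.5 = 1.1280


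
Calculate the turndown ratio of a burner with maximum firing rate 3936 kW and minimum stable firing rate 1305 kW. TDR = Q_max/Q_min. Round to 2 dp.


TDR = Q_max / Q_min
TDR = 3936 / 1305 = 3.02


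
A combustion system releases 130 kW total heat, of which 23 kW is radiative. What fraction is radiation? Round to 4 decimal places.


f_rad = Q_rad / Q_total
f_rad = 23 / 130 = 0.1769


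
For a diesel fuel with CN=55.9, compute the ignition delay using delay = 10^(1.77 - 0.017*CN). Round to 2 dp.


delay = 10^(1.77 - 0.017*CN)
Exponent = 1.77 - 0.017*55.9 = 0.8197
delay = 10^0.8197 = 6.60 ms


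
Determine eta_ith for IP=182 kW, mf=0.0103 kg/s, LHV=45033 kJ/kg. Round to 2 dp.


eta_ith = (IP / (mf * LHV)) * 100
Denominator = 0.0103 * 45033 = 463.8399 kW
eta_ith = (182 / 463.8399) * 100 = 39.24%


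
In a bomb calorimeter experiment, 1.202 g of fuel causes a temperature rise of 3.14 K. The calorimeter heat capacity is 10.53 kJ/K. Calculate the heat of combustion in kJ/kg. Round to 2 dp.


Hc = C_cal * delta_T / m_fuel
Q_released = 10.53 * 3.14 = 33.0642 kJ
m_fuel = 1.202 g = 1.202/1000 kg = 0.001202 kg
Hc = 33.0642 / 0.001202 = 27507.65 kJ/kg


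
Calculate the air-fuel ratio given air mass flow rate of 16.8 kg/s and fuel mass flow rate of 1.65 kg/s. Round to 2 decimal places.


AFR = m_air / m_fuel
AFR = 16.8 / 1.65 = 10.18


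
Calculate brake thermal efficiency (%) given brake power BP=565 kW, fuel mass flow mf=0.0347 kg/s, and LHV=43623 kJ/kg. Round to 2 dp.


eta_BTE = (BP / (mf * LHV)) * 100
Denominator = 0.0347 * 43623 = 1513.7181 kW
eta_BTE = (565 / 1513.7181) * 100 = 37.33%


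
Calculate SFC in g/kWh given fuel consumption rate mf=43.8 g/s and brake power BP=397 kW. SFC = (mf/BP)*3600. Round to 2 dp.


SFC = (mf / BP) * 3600
Rate = 43.8 / 397 = 0.110327 g/(s*kW)
SFC = 0.110327 * 3600 = 397.18 g/kWh


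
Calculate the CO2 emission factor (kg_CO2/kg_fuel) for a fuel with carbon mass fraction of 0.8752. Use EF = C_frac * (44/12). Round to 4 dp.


EF = C_frac * (M_CO2 / M_C)
EF = 0.8752 * (44/12)
EF = 0.8752 * 3.666667 = 3.2091 kg_CO2/kg_fuel


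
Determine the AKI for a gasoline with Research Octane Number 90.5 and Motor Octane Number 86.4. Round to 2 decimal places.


AKI = (RON + MON) / 2
AKI = (90.5 + 86.4) / 2
AKI = 176.9 / 2 = 88.45


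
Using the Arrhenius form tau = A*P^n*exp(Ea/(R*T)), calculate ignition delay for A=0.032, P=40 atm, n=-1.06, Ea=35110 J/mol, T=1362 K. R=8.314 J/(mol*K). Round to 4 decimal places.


tau = A * P^n * exp(Ea/(R*T))
P^n = 40^(-1.06) = 0.02003625
Ea/(R*T) = 35110/(8.314*1362) = 3.100585
exp(Ea/(R*T)) = 22.210950
tau = 0.032 * 0.02003625 * 22.210950 = 0.0142 ms


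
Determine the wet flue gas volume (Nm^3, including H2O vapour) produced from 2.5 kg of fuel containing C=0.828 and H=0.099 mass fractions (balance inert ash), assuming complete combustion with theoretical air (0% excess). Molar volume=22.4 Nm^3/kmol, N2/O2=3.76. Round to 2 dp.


Per kg fuel: CO2 = (C/12 kmol)*22.4 = (0.828/12)*22.4 = 1.54560 Nm^3
Per kg fuel: H2O = (H/2 kmol)*22.4 = (0.099/2)*22.4 = 1.10880 Nm^3
O2 needed per kg fuel = C/12 + H/4 = 0.828/12 + 0.099/4 = 0.09375000 kmol
Per kg fuel: N2 = O2*3.76*22.4 = 0.09375000*3.76*22.4 = 7.89600 Nm^3
Total per kg = 1.54560 + 1.10880 + 7.89600 = 10.55040 Nm^3
Total = 10.55040 * 2.5 = 26.38 Nm^3


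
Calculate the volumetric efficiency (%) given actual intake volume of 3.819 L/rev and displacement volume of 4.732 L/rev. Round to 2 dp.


eta_v = (V_actual / V_disp) * 100
Ratio = 3.819 / 4.732 = 0.8071
eta_v = 0.8071 * 100 = 80.71%


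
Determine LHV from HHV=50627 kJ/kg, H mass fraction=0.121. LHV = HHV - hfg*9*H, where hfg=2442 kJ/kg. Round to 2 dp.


LHV = HHV - hfg * 9 * H
Water correction = 2442 * 9 * 0.121 = 2659.338 kJ/kg
LHV = 50627 - 2659.338 = 47967.66 kJ/kg


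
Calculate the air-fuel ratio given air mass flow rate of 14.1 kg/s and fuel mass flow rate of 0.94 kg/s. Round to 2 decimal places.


AFR = m_air / m_fuel
AFR = 14.1 / 0.94 = 15.00


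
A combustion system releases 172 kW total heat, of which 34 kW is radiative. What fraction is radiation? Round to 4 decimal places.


f_rad = Q_rad / Q_total
f_rad = 34 / 172 = 0.1977


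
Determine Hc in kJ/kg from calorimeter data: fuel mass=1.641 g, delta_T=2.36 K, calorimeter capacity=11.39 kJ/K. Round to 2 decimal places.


Hc = C_cal * delta_T / m_fuel
Q_released = 11.39 * 2.36 = 26.8804 kJ
m_fuel = 1.641 g = 1.641/1000 kg = 0.001641 kg
Hc = 26.8804 / 0.001641 = 16380.50 kJ/kg


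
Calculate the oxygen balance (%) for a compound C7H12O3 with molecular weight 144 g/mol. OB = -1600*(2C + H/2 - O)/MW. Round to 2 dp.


OB = -1600 * (2C + H/2 - O) / MW
Inner = 2*7 + 12/2 - 3 = 17.00
OB = -1600 * 17.00 / 144 = -188.89%


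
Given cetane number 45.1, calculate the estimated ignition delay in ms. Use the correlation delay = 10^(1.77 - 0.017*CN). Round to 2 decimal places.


delay = 10^(1.77 - 0.017*CN)
Exponent = 1.77 - 0.017*45.1 = 1.0033
delay = 10^1.0033 = 10.08 ms


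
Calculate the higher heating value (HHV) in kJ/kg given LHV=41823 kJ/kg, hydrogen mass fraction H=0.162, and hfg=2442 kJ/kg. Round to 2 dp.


HHV = LHV + hfg * 9 * H
Water addition = 2442 * 9 * 0.162 = 3560.436 kJ/kg
HHV = 41823 + 3560.436 = 45383.44 kJ/kg


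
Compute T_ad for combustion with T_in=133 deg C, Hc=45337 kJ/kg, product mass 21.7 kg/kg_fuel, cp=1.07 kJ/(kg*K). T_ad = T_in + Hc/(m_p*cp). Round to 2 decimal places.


T_ad = T_in + Hc / (m_p * cp)
Denominator = 21.7 * 1.07 = 23.2190
Temperature rise = 45337 / 23.2190 = 1952.58 K
T_ad = 133 + 1952.58 = 2085.58 deg C


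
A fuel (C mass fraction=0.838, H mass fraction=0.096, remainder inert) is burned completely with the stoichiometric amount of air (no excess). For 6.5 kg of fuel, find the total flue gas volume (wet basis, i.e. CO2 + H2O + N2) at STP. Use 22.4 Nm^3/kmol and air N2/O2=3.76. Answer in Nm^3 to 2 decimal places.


Per kg fuel: CO2 = (C/12 kmol)*22.4 = (0.838/12)*22.4 = 1.56427 Nm^3
Per kg fuel: H2O = (H/2 kmol)*22.4 = (0.096/2)*22.4 = 1.07520 Nm^3
O2 needed per kg fuel = C/12 + H/4 = 0.838/12 + 0.096/4 = 0.09383333 kmol
Per kg fuel: N2 = O2*3.76*22.4 = 0.09383333*3.76*22.4 = 7.90302 Nm^3
Total per kg = 1.56427 + 1.07520 + 7.90302 = 10.54249 Nm^3
Total = 10.54249 * 6.5 = 68.53 Nm^3


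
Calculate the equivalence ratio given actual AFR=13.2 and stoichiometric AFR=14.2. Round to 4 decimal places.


phi = AFR_stoich / AFR_actual
phi = 14.2 / 13.2 = 1.0758


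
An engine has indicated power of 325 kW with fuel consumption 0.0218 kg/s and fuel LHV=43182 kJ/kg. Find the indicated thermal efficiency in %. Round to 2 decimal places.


eta_ith = (IP / (mf * LHV)) * 100
Denominator = 0.0218 * 43182 = 941.3676 kW
eta_ith = (325 / 941.3676) * 100 = 34.52%


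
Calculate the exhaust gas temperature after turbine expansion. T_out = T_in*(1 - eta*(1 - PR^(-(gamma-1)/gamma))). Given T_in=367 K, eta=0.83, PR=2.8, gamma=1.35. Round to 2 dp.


T_out = T_in * (1 - eta * (1 - PR^(-(gamma-1)/gamma)))
Exponent = -(1.35-1)/1.35 = -0.25925926
PR^exp = 2.8^(-0.25925926) = 0.76572026
Factor = 1 - 0.83*(1 - 0.76572026) = 0.80554782
T_out = 367 * 0.80554782 = 295.64 K


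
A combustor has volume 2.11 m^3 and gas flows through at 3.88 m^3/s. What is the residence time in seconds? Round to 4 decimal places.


tau = V / Q_flow
tau = 2.11 / 3.88 = 0.5438 s


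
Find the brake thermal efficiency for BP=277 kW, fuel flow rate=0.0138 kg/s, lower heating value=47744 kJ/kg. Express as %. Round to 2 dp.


eta_BTE = (BP / (mf * LHV)) * 100
Denominator = 0.0138 * 47744 = 658.8672 kW
eta_BTE = (277 / 658.8672) * 100 = 42.04%


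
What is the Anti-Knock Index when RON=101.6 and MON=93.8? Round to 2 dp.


AKI = (RON + MON) / 2
AKI = (101.6 + 93.8) / 2
AKI = 195.4 / 2 = 97.70


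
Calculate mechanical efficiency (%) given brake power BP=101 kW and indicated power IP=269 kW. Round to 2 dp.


eta_mech = (BP / IP) * 100
Ratio = 101 / 269 = 0.3755
eta_mech = 0.3755 * 100 = 37.55%


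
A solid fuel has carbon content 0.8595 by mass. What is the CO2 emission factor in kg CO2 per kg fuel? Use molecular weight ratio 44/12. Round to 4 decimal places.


EF = C_frac * (M_CO2 / M_C)
EF = 0.8595 * (44/12)
EF = 0.8595 * 3.666667 = 3.1515 kg_CO2/kg_fuel


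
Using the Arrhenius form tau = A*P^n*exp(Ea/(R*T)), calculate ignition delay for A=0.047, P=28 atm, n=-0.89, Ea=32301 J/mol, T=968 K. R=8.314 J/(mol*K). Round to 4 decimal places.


tau = A * P^n * exp(Ea/(R*T))
P^n = 28^(-0.89) = 0.05152635
Ea/(R*T) = 32301/(8.314*968) = 4.013568
exp(Ea/(R*T)) = 55.343968
tau = 0.047 * 0.05152635 * 55.343968 = 0.1340 ms


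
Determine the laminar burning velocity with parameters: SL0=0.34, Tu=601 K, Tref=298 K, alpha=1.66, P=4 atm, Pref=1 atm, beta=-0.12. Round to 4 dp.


SL = SL0 * (Tu/Tref)^alpha * (P/Pref)^beta
T ratio = 601/298 = 2.01677852
(T ratio)^alpha = 2.01677852^1.66 = 3.204296
(P/Pref)^beta = 4^(-0.12) = 0.846745
SL = 0.34 * 3.204296 * 0.846745 = 0.9225 m/s


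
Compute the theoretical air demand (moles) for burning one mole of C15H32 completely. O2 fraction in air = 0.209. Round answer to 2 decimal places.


Balanced combustion: C15H32 + 23 O2 -> 15 CO2 + 16 H2O
O2 needed = C + H/4 = 15 + 32/4 = 23.00 moles
Air moles = O2 / 0.209 = 23.00 / 0.209 = 110.05 moles air


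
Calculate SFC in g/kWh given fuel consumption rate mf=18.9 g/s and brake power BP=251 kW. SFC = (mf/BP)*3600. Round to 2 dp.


SFC = (mf / BP) * 3600
Rate = 18.9 / 251 = 0.075299 g/(s*kW)
SFC = 0.075299 * 3600 = 271.08 g/kWh


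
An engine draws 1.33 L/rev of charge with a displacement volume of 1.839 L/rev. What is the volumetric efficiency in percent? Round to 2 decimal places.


eta_v = (V_actual / V_disp) * 100
Ratio = 1.33 / 1.839 = 0.7232
eta_v = 0.7232 * 100 = 72.32%


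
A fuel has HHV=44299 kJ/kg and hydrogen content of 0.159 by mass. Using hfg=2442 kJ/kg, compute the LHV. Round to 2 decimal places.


LHV = HHV - hfg * 9 * H
Water correction = 2442 * 9 * 0.159 = 3494.502 kJ/kg
LHV = 44299 - 3494.502 = 40804.50 kJ/kg


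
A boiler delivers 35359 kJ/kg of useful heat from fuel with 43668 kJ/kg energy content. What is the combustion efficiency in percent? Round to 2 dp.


Efficiency = (Q_useful / Q_fuel) * 100
Efficiency = (35359 / 43668) * 100
Efficiency = 0.8097 * 100 = 80.97%


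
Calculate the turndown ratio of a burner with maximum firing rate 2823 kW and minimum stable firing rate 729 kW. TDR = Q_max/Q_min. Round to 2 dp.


TDR = Q_max / Q_min
TDR = 2823 / 729 = 3.87


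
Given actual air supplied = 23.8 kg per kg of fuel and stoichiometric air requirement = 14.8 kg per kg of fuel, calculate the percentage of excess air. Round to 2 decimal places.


Excess air = actual - stoichiometric = 23.8 - 14.8 = 9.00 kg/kg fuel
Excess air % = (excess / stoich) * 100 = (9.00 / 14.8) * 100 = 60.81%


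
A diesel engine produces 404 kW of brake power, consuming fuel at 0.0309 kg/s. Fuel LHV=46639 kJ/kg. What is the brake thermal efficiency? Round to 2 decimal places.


eta_BTE = (BP / (mf * LHV)) * 100
Denominator = 0.0309 * 46639 = 1441.1451 kW
eta_BTE = (404 / 1441.1451) * 100 = 28.03%


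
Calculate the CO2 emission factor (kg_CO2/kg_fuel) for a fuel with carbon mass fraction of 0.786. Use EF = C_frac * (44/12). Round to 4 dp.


EF = C_frac * (M_CO2 / M_C)
EF = 0.786 * (44/12)
EF = 0.786 * 3.666667 = 2.8820 kg_CO2/kg_fuel


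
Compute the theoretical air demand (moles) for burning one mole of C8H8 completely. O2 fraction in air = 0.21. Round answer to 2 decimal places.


Balanced combustion: C8H8 + 10 O2 -> 8 CO2 + 4 H2O
O2 needed = C + H/4 = 8 + 8/4 = 10.00 moles
Air moles = O2 / 0.21 = 10.00 / 0.21 = 47.62 moles air


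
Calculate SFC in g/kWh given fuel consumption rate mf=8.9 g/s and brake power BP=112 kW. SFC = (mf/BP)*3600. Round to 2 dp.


SFC = (mf / BP) * 3600
Rate = 8.9 / 112 = 0.079464 g/(s*kW)
SFC = 0.079464 * 3600 = 286.07 g/kWh


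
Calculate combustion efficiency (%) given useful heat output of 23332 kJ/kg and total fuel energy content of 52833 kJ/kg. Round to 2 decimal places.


Efficiency = (Q_useful / Q_fuel) * 100
Efficiency = (23332 / 52833) * 100
Efficiency = 0.4416 * 100 = 44.16%


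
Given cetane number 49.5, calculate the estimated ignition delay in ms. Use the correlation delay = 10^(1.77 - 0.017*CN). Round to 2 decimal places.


delay = 10^(1.77 - 0.017*CN)
Exponent = 1.77 - 0.017*49.5 = 0.9285
delay = 10^0.9285 = 8.48 ms


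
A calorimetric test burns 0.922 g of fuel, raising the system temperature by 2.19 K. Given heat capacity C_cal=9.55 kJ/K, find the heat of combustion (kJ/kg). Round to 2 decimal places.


Hc = C_cal * delta_T / m_fuel
Q_released = 9.55 * 2.19 = 20.9145 kJ
m_fuel = 0.922 g = 0.922/1000 kg = 0.000922 kg
Hc = 20.9145 / 0.000922 = 22683.84 kJ/kg


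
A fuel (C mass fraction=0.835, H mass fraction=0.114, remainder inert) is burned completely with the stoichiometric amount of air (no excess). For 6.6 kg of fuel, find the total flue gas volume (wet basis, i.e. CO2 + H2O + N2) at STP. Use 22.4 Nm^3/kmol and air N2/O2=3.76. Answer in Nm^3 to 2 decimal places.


Per kg fuel: CO2 = (C/12 kmol)*22.4 = (0.835/12)*22.4 = 1.55867 Nm^3
Per kg fuel: H2O = (H/2 kmol)*22.4 = (0.114/2)*22.4 = 1.27680 Nm^3
O2 needed per kg fuel = C/12 + H/4 = 0.835/12 + 0.114/4 = 0.09808333 kmol
Per kg fuel: N2 = O2*3.76*22.4 = 0.09808333*3.76*22.4 = 8.26097 Nm^3
Total per kg = 1.55867 + 1.27680 + 8.26097 = 11.09644 Nm^3
Total = 11.09644 * 6.6 = 73.24 Nm^3


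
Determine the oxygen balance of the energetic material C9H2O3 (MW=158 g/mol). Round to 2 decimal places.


OB = -1600 * (2C + H/2 - O) / MW
Inner = 2*9 + 2/2 - 3 = 16.00
OB = -1600 * 16.00 / 158 = -162.03%


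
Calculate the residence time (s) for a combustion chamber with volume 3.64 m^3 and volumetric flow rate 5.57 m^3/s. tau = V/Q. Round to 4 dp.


tau = V / Q_flow
tau = 3.64 / 5.57 = 0.6535 s


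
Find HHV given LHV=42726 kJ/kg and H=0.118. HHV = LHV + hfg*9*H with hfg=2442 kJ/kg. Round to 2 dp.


HHV = LHV + hfg * 9 * H
Water addition = 2442 * 9 * 0.118 = 2593.404 kJ/kg
HHV = 42726 + 2593.404 = 45319.40 kJ/kg


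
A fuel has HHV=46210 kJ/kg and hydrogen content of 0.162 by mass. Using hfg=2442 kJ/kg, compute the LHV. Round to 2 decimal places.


LHV = HHV - hfg * 9 * H
Water correction = 2442 * 9 * 0.162 = 3560.436 kJ/kg
LHV = 46210 - 3560.436 = 42649.56 kJ/kg


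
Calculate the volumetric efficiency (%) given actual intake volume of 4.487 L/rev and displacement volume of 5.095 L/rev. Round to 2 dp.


eta_v = (V_actual / V_disp) * 100
Ratio = 4.487 / 5.095 = 0.8807
eta_v = 0.8807 * 100 = 88.07%


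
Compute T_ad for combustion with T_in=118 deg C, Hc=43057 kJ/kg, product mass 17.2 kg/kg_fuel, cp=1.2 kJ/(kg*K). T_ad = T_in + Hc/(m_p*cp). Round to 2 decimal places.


T_ad = T_in + Hc / (m_p * cp)
Denominator = 17.2 * 1.2 = 20.6400
Temperature rise = 43057 / 20.6400 = 2086.09 K
T_ad = 118 + 2086.09 = 2204.09 deg C


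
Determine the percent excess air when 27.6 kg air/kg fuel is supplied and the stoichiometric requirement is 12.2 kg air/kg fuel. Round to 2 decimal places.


Excess air = actual - stoichiometric = 27.6 - 12.2 = 15.40 kg/kg fuel
Excess air % = (excess / stoich) * 100 = (15.40 / 12.2) * 100 = 126.23%


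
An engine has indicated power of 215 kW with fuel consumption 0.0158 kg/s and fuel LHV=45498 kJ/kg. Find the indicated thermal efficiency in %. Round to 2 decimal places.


eta_ith = (IP / (mf * LHV)) * 100
Denominator = 0.0158 * 45498 = 718.8684 kW
eta_ith = (215 / 718.8684) * 100 = 29.91%


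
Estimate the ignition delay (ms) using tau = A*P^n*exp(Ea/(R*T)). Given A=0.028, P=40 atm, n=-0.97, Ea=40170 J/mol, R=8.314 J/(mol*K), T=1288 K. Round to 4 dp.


tau = A * P^n * exp(Ea/(R*T))
P^n = 40^(-0.97) = 0.02792555
Ea/(R*T) = 40170/(8.314*1288) = 3.751249
exp(Ea/(R*T)) = 42.574245
tau = 0.028 * 0.02792555 * 42.574245 = 0.0333 ms


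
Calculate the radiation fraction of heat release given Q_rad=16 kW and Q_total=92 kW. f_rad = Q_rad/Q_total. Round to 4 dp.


f_rad = Q_rad / Q_total
f_rad = 16 / 92 = 0.1739


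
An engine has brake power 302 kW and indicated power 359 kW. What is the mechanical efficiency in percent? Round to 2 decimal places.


eta_mech = (BP / IP) * 100
Ratio = 302 / 359 = 0.8412
eta_mech = 0.8412 * 100 = 84.12%


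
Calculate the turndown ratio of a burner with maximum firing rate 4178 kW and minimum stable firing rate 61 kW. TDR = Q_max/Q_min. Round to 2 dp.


TDR = Q_max / Q_min
TDR = 4178 / 61 = 68.49


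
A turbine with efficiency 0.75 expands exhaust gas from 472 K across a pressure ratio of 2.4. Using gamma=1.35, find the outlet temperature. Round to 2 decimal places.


T_out = T_in * (1 - eta * (1 - PR^(-(gamma-1)/gamma)))
Exponent = -(1.35-1)/1.35 = -0.25925926
PR^exp = 2.4^(-0.25925926) = 0.79694200
Factor = 1 - 0.75*(1 - 0.79694200) = 0.84770650
T_out = 472 * 0.84770650 = 400.12 K


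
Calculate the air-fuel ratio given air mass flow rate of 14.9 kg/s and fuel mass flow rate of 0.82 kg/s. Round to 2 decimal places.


AFR = m_air / m_fuel
AFR = 14.9 / 0.82 = 18.17


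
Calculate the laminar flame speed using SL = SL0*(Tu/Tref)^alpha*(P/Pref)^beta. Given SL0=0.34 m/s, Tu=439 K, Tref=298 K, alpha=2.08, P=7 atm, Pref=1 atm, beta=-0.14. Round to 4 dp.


SL = SL0 * (Tu/Tref)^alpha * (P/Pref)^beta
T ratio = 439/298 = 1.47315436
(T ratio)^alpha = 1.47315436^2.08 = 2.238496
(P/Pref)^beta = 7^(-0.14) = 0.761529
SL = 0.34 * 2.238496 * 0.761529 = 0.5796 m/s


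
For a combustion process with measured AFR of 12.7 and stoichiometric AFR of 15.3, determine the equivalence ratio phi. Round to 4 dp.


phi = AFR_stoich / AFR_actual
phi = 15.3 / 12.7 = 1.2047


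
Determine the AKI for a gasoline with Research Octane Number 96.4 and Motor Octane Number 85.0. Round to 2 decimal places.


AKI = (RON + MON) / 2
AKI = (96.4 + 85.0) / 2
AKI = 181.4 / 2 = 90.70


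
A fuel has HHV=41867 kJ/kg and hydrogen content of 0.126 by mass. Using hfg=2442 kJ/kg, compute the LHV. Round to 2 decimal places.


LHV = HHV - hfg * 9 * H
Water correction = 2442 * 9 * 0.126 = 2769.228 kJ/kg
LHV = 41867 - 2769.228 = 39097.77 kJ/kg


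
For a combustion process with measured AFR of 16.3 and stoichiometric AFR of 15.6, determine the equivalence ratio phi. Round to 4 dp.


phi = AFR_stoich / AFR_actual
phi = 15.6 / 16.3 = 0.9571


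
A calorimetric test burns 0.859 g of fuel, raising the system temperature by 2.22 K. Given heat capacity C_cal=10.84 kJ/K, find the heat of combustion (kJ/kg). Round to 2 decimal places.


Hc = C_cal * delta_T / m_fuel
Q_released = 10.84 * 2.22 = 24.0648 kJ
m_fuel = 0.859 g = 0.859/1000 kg = 0.000859 kg
Hc = 24.0648 / 0.000859 = 28014.90 kJ/kg


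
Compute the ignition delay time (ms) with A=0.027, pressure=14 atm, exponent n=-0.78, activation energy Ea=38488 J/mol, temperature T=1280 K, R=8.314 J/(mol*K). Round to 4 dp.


tau = A * P^n * exp(Ea/(R*T))
P^n = 14^(-0.78) = 0.12764980
Ea/(R*T) = 38488/(8.314*1280) = 3.616641
exp(Ea/(R*T)) = 37.212347
tau = 0.027 * 0.12764980 * 37.212347 = 0.1283 ms


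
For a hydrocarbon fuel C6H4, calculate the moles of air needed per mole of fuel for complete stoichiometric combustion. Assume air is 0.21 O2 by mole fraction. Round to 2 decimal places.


Balanced combustion: C6H4 + 7 O2 -> 6 CO2 + 2 H2O
O2 needed = C + H/4 = 6 + 4/4 = 7.00 moles
Air moles = O2 / 0.21 = 7.00 / 0.21 = 33.33 moles air


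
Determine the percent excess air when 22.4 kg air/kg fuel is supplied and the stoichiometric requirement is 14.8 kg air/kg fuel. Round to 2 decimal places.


Excess air = actual - stoichiometric = 22.4 - 14.8 = 7.60 kg/kg fuel
Excess air % = (excess / stoich) * 100 = (7.60 / 14.8) * 100 = 51.35%


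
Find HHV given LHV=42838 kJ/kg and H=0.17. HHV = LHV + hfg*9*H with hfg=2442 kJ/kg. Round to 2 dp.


HHV = LHV + hfg * 9 * H
Water addition = 2442 * 9 * 0.17 = 3736.260 kJ/kg
HHV = 42838 + 3736.260 = 46574.26 kJ/kg


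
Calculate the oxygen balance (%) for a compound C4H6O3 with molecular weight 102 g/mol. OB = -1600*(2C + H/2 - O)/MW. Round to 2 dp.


OB = -1600 * (2C + H/2 - O) / MW
Inner = 2*4 + 6/2 - 3 = 8.00
OB = -1600 * 8.00 / 102 = -125.49%


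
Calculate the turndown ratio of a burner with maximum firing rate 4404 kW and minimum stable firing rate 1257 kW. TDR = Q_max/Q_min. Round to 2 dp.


TDR = Q_max / Q_min
TDR = 4404 / 1257 = 3.50


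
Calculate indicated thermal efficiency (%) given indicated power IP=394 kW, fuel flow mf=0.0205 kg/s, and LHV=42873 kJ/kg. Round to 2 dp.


eta_ith = (IP / (mf * LHV)) * 100
Denominator = 0.0205 * 42873 = 878.8965 kW
eta_ith = (394 / 878.8965) * 100 = 44.83%


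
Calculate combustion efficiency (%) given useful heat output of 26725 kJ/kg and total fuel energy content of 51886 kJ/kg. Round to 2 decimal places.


Efficiency = (Q_useful / Q_fuel) * 100
Efficiency = (26725 / 51886) * 100
Efficiency = 0.5151 * 100 = 51.51%


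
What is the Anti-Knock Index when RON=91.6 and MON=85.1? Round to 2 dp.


AKI = (RON + MON) / 2
AKI = (91.6 + 85.1) / 2
AKI = 176.7 / 2 = 88.35


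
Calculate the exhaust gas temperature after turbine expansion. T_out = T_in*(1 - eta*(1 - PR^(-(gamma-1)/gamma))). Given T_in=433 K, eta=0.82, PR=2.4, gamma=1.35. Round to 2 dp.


T_out = T_in * (1 - eta * (1 - PR^(-(gamma-1)/gamma)))
Exponent = -(1.35-1)/1.35 = -0.25925926
PR^exp = 2.4^(-0.25925926) = 0.79694200
Factor = 1 - 0.82*(1 - 0.79694200) = 0.83349244
T_out = 433 * 0.83349244 = 360.90 K


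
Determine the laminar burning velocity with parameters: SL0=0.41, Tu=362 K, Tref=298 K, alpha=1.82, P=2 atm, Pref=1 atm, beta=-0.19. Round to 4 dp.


SL = SL0 * (Tu/Tref)^alpha * (P/Pref)^beta
T ratio = 362/298 = 1.21476510
(T ratio)^alpha = 1.21476510^1.82 = 1.424872
(P/Pref)^beta = 2^(-0.19) = 0.876606
SL = 0.41 * 1.424872 * 0.876606 = 0.5121 m/s


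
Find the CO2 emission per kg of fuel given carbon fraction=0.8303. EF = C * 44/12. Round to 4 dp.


EF = C_frac * (M_CO2 / M_C)
EF = 0.8303 * (44/12)
EF = 0.8303 * 3.666667 = 3.0444 kg_CO2/kg_fuel


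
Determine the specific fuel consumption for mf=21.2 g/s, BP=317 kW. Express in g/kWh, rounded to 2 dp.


SFC = (mf / BP) * 3600
Rate = 21.2 / 317 = 0.066877 g/(s*kW)
SFC = 0.066877 * 3600 = 240.76 g/kWh


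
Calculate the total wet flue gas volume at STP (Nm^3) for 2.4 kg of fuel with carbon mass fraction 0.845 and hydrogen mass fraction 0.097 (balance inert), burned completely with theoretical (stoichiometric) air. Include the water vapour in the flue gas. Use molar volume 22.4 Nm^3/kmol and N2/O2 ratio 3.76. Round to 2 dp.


Per kg fuel: CO2 = (C/12 kmol)*22.4 = (0.845/12)*22.4 = 1.57733 Nm^3
Per kg fuel: H2O = (H/2 kmol)*22.4 = (0.097/2)*22.4 = 1.08640 Nm^3
O2 needed per kg fuel = C/12 + H/4 = 0.845/12 + 0.097/4 = 0.09466667 kmol
Per kg fuel: N2 = O2*3.76*22.4 = 0.09466667*3.76*22.4 = 7.97321 Nm^3
Total per kg = 1.57733 + 1.08640 + 7.97321 = 10.63694 Nm^3
Total = 10.63694 * 2.4 = 25.53 Nm^3


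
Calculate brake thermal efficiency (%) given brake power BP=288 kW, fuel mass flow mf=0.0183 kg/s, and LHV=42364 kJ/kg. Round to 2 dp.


eta_BTE = (BP / (mf * LHV)) * 100
Denominator = 0.0183 * 42364 = 775.2612 kW
eta_BTE = (288 / 775.2612) * 100 = 37.15%


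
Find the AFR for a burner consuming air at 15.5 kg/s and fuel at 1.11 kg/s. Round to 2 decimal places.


AFR = m_air / m_fuel
AFR = 15.5 / 1.11 = 13.96


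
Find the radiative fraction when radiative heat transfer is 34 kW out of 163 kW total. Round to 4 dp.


f_rad = Q_rad / Q_total
f_rad = 34 / 163 = 0.2086


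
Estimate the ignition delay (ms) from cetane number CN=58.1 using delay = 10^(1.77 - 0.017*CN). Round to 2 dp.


delay = 10^(1.77 - 0.017*CN)
Exponent = 1.77 - 0.017*58.1 = 0.7823
delay = 10^0.7823 = 6.06 ms


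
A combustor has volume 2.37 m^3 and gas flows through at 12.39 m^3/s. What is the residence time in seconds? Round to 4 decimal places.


tau = V / Q_flow
tau = 2.37 / 12.39 = 0.1913 s


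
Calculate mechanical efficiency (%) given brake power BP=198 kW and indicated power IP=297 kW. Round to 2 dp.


eta_mech = (BP / IP) * 100
Ratio = 198 / 297 = 0.6667
eta_mech = 0.6667 * 100 = 66.67%


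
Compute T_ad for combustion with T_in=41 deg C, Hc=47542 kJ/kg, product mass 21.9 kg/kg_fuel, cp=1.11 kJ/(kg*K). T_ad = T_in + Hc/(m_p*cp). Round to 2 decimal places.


T_ad = T_in + Hc / (m_p * cp)
Denominator = 21.9 * 1.11 = 24.3090
Temperature rise = 47542 / 24.3090 = 1955.74 K
T_ad = 41 + 1955.74 = 1996.74 deg C


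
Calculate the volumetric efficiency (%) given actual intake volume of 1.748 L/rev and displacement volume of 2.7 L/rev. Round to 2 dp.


eta_v = (V_actual / V_disp) * 100
Ratio = 1.748 / 2.7 = 0.6474
eta_v = 0.6474 * 100 = 64.74%


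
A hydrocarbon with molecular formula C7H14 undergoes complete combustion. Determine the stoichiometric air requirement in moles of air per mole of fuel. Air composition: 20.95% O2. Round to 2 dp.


Balanced combustion: C7H14 + 10.5 O2 -> 7 CO2 + 7 H2O
O2 needed = C + H/4 = 7 + 14/4 = 10.50 moles
Air moles = O2 / 0.2095 = 10.50 / 0.2095 = 50.12 moles air


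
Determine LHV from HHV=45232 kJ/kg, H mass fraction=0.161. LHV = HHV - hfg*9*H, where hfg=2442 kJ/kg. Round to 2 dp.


LHV = HHV - hfg * 9 * H
Water correction = 2442 * 9 * 0.161 = 3538.458 kJ/kg
LHV = 45232 - 3538.458 = 41693.54 kJ/kg


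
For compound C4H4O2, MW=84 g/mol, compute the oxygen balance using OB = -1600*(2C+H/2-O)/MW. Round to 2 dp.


OB = -1600 * (2C + H/2 - O) / MW
Inner = 2*4 + 4/2 - 2 = 8.00
OB = -1600 * 8.00 / 84 = -152.38%


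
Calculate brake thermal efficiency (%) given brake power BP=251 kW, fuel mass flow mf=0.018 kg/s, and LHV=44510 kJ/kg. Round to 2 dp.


eta_BTE = (BP / (mf * LHV)) * 100
Denominator = 0.018 * 44510 = 801.1800 kW
eta_BTE = (251 / 801.1800) * 100 = 31.33%


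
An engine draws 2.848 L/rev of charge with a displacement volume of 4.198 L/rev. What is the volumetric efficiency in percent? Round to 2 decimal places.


eta_v = (V_actual / V_disp) * 100
Ratio = 2.848 / 4.198 = 0.6784
eta_v = 0.6784 * 100 = 67.84%


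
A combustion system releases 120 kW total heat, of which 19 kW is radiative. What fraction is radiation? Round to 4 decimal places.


f_rad = Q_rad / Q_total
f_rad = 19 / 120 = 0.1583


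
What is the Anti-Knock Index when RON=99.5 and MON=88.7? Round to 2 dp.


AKI = (RON + MON) / 2
AKI = (99.5 + 88.7) / 2
AKI = 188.2 / 2 = 94.10


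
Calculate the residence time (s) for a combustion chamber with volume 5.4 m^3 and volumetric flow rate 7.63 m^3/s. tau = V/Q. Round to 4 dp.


tau = V / Q_flow
tau = 5.4 / 7.63 = 0.7077 s


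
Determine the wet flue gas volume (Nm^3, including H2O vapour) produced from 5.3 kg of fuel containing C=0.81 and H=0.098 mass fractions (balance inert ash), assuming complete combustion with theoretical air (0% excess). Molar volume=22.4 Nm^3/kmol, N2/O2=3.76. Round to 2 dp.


Per kg fuel: CO2 = (C/12 kmol)*22.4 = (0.81/12)*22.4 = 1.51200 Nm^3
Per kg fuel: H2O = (H/2 kmol)*22.4 = (0.098/2)*22.4 = 1.09760 Nm^3
O2 needed per kg fuel = C/12 + H/4 = 0.81/12 + 0.098/4 = 0.09200000 kmol
Per kg fuel: N2 = O2*3.76*22.4 = 0.09200000*3.76*22.4 = 7.74861 Nm^3
Total per kg = 1.51200 + 1.09760 + 7.74861 = 10.35821 Nm^3
Total = 10.35821 * 5.3 = 54.90 Nm^3


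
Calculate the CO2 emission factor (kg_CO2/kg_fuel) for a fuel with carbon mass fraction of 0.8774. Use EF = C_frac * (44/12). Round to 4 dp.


EF = C_frac * (M_CO2 / M_C)
EF = 0.8774 * (44/12)
EF = 0.8774 * 3.666667 = 3.2171 kg_CO2/kg_fuel


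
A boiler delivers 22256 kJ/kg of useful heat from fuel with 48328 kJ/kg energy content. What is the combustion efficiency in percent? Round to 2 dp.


Efficiency = (Q_useful / Q_fuel) * 100
Efficiency = (22256 / 48328) * 100
Efficiency = 0.4605 * 100 = 46.05%


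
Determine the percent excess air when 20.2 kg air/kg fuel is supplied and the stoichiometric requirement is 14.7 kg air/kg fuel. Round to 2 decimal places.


Excess air = actual - stoichiometric = 20.2 - 14.7 = 5.50 kg/kg fuel
Excess air % = (excess / stoich) * 100 = (5.50 / 14.7) * 100 = 37.41%


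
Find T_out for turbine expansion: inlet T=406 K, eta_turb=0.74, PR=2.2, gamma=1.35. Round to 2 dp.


T_out = T_in * (1 - eta * (1 - PR^(-(gamma-1)/gamma)))
Exponent = -(1.35-1)/1.35 = -0.25925926
PR^exp = 2.2^(-0.25925926) = 0.81512413
Factor = 1 - 0.74*(1 - 0.81512413) = 0.86319186
T_out = 406 * 0.86319186 = 350.46 K


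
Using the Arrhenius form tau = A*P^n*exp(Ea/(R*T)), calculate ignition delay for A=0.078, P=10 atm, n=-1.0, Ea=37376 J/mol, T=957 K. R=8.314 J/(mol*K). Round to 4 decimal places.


tau = A * P^n * exp(Ea/(R*T))
P^n = 10^(-1.0) = 0.10000000
Ea/(R*T) = 37376/(8.314*957) = 4.697544
exp(Ea/(R*T)) = 109.677481
tau = 0.078 * 0.10000000 * 109.677481 = 0.8555 ms


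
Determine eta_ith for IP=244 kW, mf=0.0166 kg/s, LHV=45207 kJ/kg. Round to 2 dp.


eta_ith = (IP / (mf * LHV)) * 100
Denominator = 0.0166 * 45207 = 750.4362 kW
eta_ith = (244 / 750.4362) * 100 = 32.51%


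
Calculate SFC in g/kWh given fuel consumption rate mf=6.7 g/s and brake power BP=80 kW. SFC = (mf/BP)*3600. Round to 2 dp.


SFC = (mf / BP) * 3600
Rate = 6.7 / 80 = 0.083750 g/(s*kW)
SFC = 0.083750 * 3600 = 301.50 g/kWh


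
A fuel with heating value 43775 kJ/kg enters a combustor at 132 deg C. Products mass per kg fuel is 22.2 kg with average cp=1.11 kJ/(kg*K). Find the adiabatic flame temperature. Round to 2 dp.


T_ad = T_in + Hc / (m_p * cp)
Denominator = 22.2 * 1.11 = 24.6420
Temperature rise = 43775 / 24.6420 = 1776.44 K
T_ad = 132 + 1776.44 = 1908.44 deg C


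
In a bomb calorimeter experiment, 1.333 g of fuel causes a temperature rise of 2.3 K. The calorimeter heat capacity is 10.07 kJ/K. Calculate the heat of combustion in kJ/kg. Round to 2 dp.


Hc = C_cal * delta_T / m_fuel
Q_released = 10.07 * 2.3 = 23.1610 kJ
m_fuel = 1.333 g = 1.333/1000 kg = 0.001333 kg
Hc = 23.1610 / 0.001333 = 17375.09 kJ/kg


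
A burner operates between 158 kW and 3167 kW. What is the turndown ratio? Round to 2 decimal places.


TDR = Q_max / Q_min
TDR = 3167 / 158 = 20.04


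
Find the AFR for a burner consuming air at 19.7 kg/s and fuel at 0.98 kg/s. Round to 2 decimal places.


AFR = m_air / m_fuel
AFR = 19.7 / 0.98 = 20.10


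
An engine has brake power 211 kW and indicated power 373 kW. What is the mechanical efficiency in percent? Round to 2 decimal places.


eta_mech = (BP / IP) * 100
Ratio = 211 / 373 = 0.5657
eta_mech = 0.5657 * 100 = 56.57%


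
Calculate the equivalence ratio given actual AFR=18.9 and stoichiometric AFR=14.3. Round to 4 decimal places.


phi = AFR_stoich / AFR_actual
phi = 14.3 / 18.9 = 0.7566


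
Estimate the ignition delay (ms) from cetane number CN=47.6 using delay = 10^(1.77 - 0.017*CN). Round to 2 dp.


delay = 10^(1.77 - 0.017*CN)
Exponent = 1.77 - 0.017*47.6 = 0.9608
delay = 10^0.9608 = 9.14 ms


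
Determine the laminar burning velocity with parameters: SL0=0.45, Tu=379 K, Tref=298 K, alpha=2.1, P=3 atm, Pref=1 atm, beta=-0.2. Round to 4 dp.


SL = SL0 * (Tu/Tref)^alpha * (P/Pref)^beta
T ratio = 379/298 = 1.27181208
(T ratio)^alpha = 1.27181208^2.1 = 1.656869
(P/Pref)^beta = 3^(-0.2) = 0.802742
SL = 0.45 * 1.656869 * 0.802742 = 0.5985 m/s


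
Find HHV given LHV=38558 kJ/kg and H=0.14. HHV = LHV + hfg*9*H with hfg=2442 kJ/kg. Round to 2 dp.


HHV = LHV + hfg * 9 * H
Water addition = 2442 * 9 * 0.14 = 3076.920 kJ/kg
HHV = 38558 + 3076.920 = 41634.92 kJ/kg


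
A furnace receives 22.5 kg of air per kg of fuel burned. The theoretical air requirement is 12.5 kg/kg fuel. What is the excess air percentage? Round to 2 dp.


Excess air = actual - stoichiometric = 22.5 - 12.5 = 10.00 kg/kg fuel
Excess air % = (excess / stoich) * 100 = (10.00 / 12.5) * 100 = 80.00%


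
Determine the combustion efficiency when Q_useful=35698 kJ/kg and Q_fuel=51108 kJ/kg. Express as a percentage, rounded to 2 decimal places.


Efficiency = (Q_useful / Q_fuel) * 100
Efficiency = (35698 / 51108) * 100
Efficiency = 0.6985 * 100 = 69.85%


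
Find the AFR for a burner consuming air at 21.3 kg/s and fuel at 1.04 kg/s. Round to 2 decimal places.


AFR = m_air / m_fuel
AFR = 21.3 / 1.04 = 20.48


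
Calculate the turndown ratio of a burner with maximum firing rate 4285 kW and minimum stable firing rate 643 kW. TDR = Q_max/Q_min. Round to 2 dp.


TDR = Q_max / Q_min
TDR = 4285 / 643 = 6.66


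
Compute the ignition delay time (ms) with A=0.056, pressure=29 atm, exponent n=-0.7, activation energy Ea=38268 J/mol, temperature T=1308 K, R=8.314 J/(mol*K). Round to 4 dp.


tau = A * P^n * exp(Ea/(R*T))
P^n = 29^(-0.7) = 0.09469377
Ea/(R*T) = 38268/(8.314*1308) = 3.518990
exp(Ea/(R*T)) = 33.750315
tau = 0.056 * 0.09469377 * 33.750315 = 0.1790 ms


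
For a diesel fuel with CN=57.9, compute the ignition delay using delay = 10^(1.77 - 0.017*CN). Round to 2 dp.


delay = 10^(1.77 - 0.017*CN)
Exponent = 1.77 - 0.017*57.9 = 0.7857
delay = 10^0.7857 = 6.11 ms


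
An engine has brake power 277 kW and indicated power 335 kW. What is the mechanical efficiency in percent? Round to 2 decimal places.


eta_mech = (BP / IP) * 100
Ratio = 277 / 335 = 0.8269
eta_mech = 0.8269 * 100 = 82.69%


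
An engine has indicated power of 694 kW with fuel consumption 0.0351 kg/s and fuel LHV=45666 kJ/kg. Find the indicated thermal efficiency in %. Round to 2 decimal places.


eta_ith = (IP / (mf * LHV)) * 100
Denominator = 0.0351 * 45666 = 1602.8766 kW
eta_ith = (694 / 1602.8766) * 100 = 43.30%


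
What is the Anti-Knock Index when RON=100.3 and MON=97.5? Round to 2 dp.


AKI = (RON + MON) / 2
AKI = (100.3 + 97.5) / 2
AKI = 197.8 / 2 = 98.90


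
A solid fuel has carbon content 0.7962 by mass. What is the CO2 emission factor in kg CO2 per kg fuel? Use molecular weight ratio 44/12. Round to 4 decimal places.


EF = C_frac * (M_CO2 / M_C)
EF = 0.7962 * (44/12)
EF = 0.7962 * 3.666667 = 2.9194 kg_CO2/kg_fuel


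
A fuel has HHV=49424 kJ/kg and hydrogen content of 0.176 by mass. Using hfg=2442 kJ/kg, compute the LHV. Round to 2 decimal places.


LHV = HHV - hfg * 9 * H
Water correction = 2442 * 9 * 0.176 = 3868.128 kJ/kg
LHV = 49424 - 3868.128 = 45555.87 kJ/kg


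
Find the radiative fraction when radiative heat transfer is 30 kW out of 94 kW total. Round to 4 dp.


f_rad = Q_rad / Q_total
f_rad = 30 / 94 = 0.3191


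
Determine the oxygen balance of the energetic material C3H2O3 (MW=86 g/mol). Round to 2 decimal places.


OB = -1600 * (2C + H/2 - O) / MW
Inner = 2*3 + 2/2 - 3 = 4.00
OB = -1600 * 4.00 / 86 = -74.42%


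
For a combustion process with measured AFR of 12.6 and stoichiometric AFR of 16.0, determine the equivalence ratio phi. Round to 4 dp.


phi = AFR_stoich / AFR_actual
phi = 16.0 / 12.6 = 1.2698


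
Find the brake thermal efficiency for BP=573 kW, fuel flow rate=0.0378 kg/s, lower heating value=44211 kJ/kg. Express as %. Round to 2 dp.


eta_BTE = (BP / (mf * LHV)) * 100
Denominator = 0.0378 * 44211 = 1671.1758 kW
eta_BTE = (573 / 1671.1758) * 100 = 34.29%


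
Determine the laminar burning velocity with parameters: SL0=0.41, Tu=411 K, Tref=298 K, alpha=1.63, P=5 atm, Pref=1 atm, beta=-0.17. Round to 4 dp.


SL = SL0 * (Tu/Tref)^alpha * (P/Pref)^beta
T ratio = 411/298 = 1.37919463
(T ratio)^alpha = 1.37919463^1.63 = 1.688844
(P/Pref)^beta = 5^(-0.17) = 0.760633
SL = 0.41 * 1.688844 * 0.760633 = 0.5267 m/s


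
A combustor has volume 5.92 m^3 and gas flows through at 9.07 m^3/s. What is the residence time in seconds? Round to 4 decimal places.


tau = V / Q_flow
tau = 5.92 / 9.07 = 0.6527 s


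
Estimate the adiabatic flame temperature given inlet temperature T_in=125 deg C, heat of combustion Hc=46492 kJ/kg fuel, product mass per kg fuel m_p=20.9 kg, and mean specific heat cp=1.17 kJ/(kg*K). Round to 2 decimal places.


T_ad = T_in + Hc / (m_p * cp)
Denominator = 20.9 * 1.17 = 24.4530
Temperature rise = 46492 / 24.4530 = 1901.28 K
T_ad = 125 + 1901.28 = 2026.28 deg C


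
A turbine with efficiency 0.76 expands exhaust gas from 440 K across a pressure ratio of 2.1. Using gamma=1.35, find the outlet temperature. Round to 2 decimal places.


T_out = T_in * (1 - eta * (1 - PR^(-(gamma-1)/gamma)))
Exponent = -(1.35-1)/1.35 = -0.25925926
PR^exp = 2.1^(-0.25925926) = 0.82501466
Factor = 1 - 0.76*(1 - 0.82501466) = 0.86701114
T_out = 440 * 0.86701114 = 381.48 K


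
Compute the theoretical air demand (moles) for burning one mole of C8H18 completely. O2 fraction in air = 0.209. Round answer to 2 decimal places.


Balanced combustion: C8H18 + 12.5 O2 -> 8 CO2 + 9 H2O
O2 needed = C + H/4 = 8 + 18/4 = 12.50 moles
Air moles = O2 / 0.209 = 12.50 / 0.209 = 59.81 moles air


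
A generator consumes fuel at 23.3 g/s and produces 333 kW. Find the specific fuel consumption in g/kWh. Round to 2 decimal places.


SFC = (mf / BP) * 3600
Rate = 23.3 / 333 = 0.069970 g/(s*kW)
SFC = 0.069970 * 3600 = 251.89 g/kWh


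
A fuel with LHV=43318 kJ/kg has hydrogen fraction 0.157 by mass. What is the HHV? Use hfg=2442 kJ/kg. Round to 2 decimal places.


HHV = LHV + hfg * 9 * H
Water addition = 2442 * 9 * 0.157 = 3450.546 kJ/kg
HHV = 43318 + 3450.546 = 46768.55 kJ/kg


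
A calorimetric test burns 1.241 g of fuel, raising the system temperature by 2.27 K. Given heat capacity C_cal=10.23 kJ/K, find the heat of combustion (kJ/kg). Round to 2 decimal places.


Hc = C_cal * delta_T / m_fuel
Q_released = 10.23 * 2.27 = 23.2221 kJ
m_fuel = 1.241 g = 1.241/1000 kg = 0.001241 kg
Hc = 23.2221 / 0.001241 = 18712.41 kJ/kg


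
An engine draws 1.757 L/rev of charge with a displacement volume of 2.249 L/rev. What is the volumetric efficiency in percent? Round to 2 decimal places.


eta_v = (V_actual / V_disp) * 100
Ratio = 1.757 / 2.249 = 0.7812
eta_v = 0.7812 * 100 = 78.12%


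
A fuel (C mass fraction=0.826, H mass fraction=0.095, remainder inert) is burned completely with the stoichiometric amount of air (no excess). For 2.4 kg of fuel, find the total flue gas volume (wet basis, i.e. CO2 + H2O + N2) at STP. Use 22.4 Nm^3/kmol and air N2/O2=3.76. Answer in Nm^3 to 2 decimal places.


Per kg fuel: CO2 = (C/12 kmol)*22.4 = (0.826/12)*22.4 = 1.54187 Nm^3
Per kg fuel: H2O = (H/2 kmol)*22.4 = (0.095/2)*22.4 = 1.06400 Nm^3
O2 needed per kg fuel = C/12 + H/4 = 0.826/12 + 0.095/4 = 0.09258333 kmol
Per kg fuel: N2 = O2*3.76*22.4 = 0.09258333*3.76*22.4 = 7.79774 Nm^3
Total per kg = 1.54187 + 1.06400 + 7.79774 = 10.40361 Nm^3
Total = 10.40361 * 2.4 = 24.97 Nm^3
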